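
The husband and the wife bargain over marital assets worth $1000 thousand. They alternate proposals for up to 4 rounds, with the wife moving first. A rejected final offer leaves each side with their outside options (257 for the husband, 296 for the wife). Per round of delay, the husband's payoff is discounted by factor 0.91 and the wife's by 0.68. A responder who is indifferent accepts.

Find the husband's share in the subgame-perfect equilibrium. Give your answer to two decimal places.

Round 4 (the husband proposes): the wife gets 296 if talks fail, so the husband offers 296 and keeps 704.
Round 3 (the wife proposes): the husband can get 704 next round, worth 0.91 × 704 = 640.64 now, so the wife offers 640.64, keeping 359.36.
Round 2 (the husband proposes): the wife can get 359.36 next round, worth 0.68 × 359.36 = 244.3648 now. The husband offers 244.3648 and keeps 1000 − 244.3648 = 755.6352.
Round 1 (the wife proposes): the husband can get 755.6352 next round, worth 0.91 × 755.6352 = 687.628032 now, so the wife offers 687.628032, keeping 312.371968.

687.63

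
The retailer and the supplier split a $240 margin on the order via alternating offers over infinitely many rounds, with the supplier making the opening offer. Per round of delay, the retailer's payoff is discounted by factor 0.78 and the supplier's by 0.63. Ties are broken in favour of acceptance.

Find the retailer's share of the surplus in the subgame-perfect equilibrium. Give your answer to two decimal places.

In a stationary SPE each proposer offers the other exactly their discounted continuation value.
If the supplier keeps x when proposing and the retailer keeps y when proposing, then x = 240 − 0.78y and y = 240 − 0.63x.
Solving: x = 240(1 − 0.78) / (1 − 0.63·0.78) = 52.8 / 0.5086 ≈ 103.8144.
The retailer gets 240 − 103.8144 ≈ 136.1856.

136.19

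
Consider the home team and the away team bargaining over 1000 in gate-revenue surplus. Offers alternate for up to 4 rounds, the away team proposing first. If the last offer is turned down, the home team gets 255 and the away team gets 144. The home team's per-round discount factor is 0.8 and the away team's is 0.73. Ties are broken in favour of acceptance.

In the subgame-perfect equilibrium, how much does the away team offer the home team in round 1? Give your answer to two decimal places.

615.92

Round 4 (the home team proposes): the away team gets 144 if talks fail, so the home team offers 144 and keeps 856.
Round 3 (the away team proposes): the home team can get 856 next round, worth 0.8 × 856 = 684.8 now; the away team offers that and keeps 315.2.
Round 2 (the home team proposes): the away team can get 315.2 next round, worth 0.73 × 315.2 = 230.096 now. The home team offers 230.096 and keeps 1000 − 230.096 = 769.904.
Round 1 (the away team proposes): the home team can get 769.904 next round, worth 0.8 × 769.904 = 615.9232 now; the away team offers that and keeps 384.0768.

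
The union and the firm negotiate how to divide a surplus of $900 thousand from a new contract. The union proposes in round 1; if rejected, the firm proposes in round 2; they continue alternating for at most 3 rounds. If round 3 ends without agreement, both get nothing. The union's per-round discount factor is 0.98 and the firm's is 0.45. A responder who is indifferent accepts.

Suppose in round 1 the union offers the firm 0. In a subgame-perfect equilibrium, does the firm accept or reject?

Reject

Round 3 (the union proposes): the firm will accept anything ≥ 0, so the union offers 0 and keeps 900.
Round 2 (the firm proposes): the union can get 900 next round, worth 0.98 × 900 = 882 now, so the firm offers 882, keeping 18.
So by rejecting in round 1, the firm gets 18 next round, worth 0.45 × 18 = 8.1 now.
Offer 0 < 8.1, so the firm rejects.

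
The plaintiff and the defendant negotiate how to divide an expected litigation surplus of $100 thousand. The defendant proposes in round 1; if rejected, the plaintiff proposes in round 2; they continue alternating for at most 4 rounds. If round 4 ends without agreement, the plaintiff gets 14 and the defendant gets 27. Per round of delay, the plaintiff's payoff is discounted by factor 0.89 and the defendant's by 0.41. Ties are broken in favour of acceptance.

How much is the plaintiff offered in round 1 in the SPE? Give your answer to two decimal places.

76.22

Solve by backward induction from round 4.
Round 4 (the plaintiff proposes): the defendant gets 27 if talks fail, so the plaintiff offers 27 and keeps 73.
Round 3 (the defendant proposes): the plaintiff can get 73 next round, worth 0.89 × 73 = 64.97 now. The defendant offers 64.97 and keeps 100 − 64.97 = 35.03.
Round 2 (the plaintiff proposes): the defendant can get 35.03 next round, worth 0.41 × 35.03 = 14.3623 now, so the plaintiff offers 14.3623, keeping 85.6377.
Round 1 (the defendant proposes): the plaintiff can get 85.6377 next round, worth 0.89 × 85.6377 = 76.217553 now, so the defendant offers 76.217553, keeping 23.782447.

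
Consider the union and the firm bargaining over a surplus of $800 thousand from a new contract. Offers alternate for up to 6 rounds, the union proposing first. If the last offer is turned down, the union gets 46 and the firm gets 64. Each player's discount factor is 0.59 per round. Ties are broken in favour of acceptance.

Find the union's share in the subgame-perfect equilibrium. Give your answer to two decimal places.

485.21

Round 6 (the firm proposes): the union gets 46 if talks fail, so the firm offers 46 and keeps 754.
Round 5 (the union proposes): the firm can get 754 next round, worth 0.59 × 754 = 444.86 now, so the union offers 444.86, keeping 355.14.
Round 4 (the firm proposes): the union can get 355.14 next round, worth 0.59 × 355.14 = 209.5326 now; the firm offers that and keeps 590.4674.
Round 3 (the union proposes): the firm can get 590.4674 next round, worth 0.59 × 590.4674 = 348.375766 now. The union offers 348.375766 and keeps 800 − 348.375766 = 451.624234.
Round 2 (the firm proposes): the union can get 451.624234 next round, worth 0.59 × 451.624234 = 266.45829806 now. The firm offers 266.45829806 and keeps 800 − 266.45829806 = 533.54170194.
Round 1 (the union proposes): the firm can get 533.54170194 next round, worth 0.59 × 533.54170194 = 314.7896041446 now. The union offers 314.7896041446 and keeps 800 − 314.7896041446 = 485.2103958554.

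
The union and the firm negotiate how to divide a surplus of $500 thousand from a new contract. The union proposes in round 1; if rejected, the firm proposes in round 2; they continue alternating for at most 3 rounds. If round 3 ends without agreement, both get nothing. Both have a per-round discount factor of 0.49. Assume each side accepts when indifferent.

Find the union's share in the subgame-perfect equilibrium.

375.05

Work backward from the last round.
Round 3 (the union proposes): rejection yields 0 for the firm; the union offers 0 and keeps 500.
Round 2 (the firm proposes): the union can get 500 next round, worth 0.49 × 500 = 245 now. The firm offers 245 and keeps 500 − 245 = 255.
Round 1 (the union proposes): the firm can get 255 next round, worth 0.49 × 255 = 124.95 now, so the union offers 124.95, keeping 375.05.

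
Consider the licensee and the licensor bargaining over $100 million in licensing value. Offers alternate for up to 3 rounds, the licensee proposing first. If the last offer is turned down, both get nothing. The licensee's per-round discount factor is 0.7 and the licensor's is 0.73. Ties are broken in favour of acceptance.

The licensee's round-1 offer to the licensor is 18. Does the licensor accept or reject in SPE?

Reject

Work out the licensor's continuation value if the offer is rejected.
Round 3 (the licensee proposes): the licensor will accept anything ≥ 0, so the licensee offers 0 and keeps 100.
Round 2 (the licensor proposes): the licensee can get 100 next round, worth 0.7 × 100 = 70 now, so the licensor offers 70, keeping 30.
So by rejecting in round 1, the licensor gets 30 next round, worth 0.73 × 30 = 21.9 now.
Offer 18 < 21.9, so the licensor rejects.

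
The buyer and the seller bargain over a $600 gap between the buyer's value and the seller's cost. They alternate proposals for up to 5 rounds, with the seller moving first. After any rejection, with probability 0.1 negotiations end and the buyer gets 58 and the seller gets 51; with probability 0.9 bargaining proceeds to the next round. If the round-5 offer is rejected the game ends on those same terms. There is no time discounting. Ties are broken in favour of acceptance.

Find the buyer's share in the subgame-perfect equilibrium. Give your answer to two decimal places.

137.98

Round 5 (the seller proposes): the buyer gets 58 if talks fail, so the seller offers 58 and keeps 542.
Round 4 (the buyer proposes): rejecting gives the seller an expected 0.9 × 542 + 0.1 × 51 = 492.9, so the buyer offers 492.9, keeping 107.1.
Round 3 (the seller proposes): rejecting gives the buyer an expected 0.9 × 107.1 + 0.1 × 58 = 102.19, so the seller offers 102.19, keeping 497.81.
Round 2 (the buyer proposes): rejecting gives the seller an expected 0.9 × 497.81 + 0.1 × 51 = 453.129. The buyer offers 453.129 and keeps 600 − 453.129 = 146.871.
Round 1 (the seller proposes): rejecting gives the buyer an expected 0.9 × 146.871 + 0.1 × 58 = 137.9839, so the seller offers 137.9839, keeping 462.0161.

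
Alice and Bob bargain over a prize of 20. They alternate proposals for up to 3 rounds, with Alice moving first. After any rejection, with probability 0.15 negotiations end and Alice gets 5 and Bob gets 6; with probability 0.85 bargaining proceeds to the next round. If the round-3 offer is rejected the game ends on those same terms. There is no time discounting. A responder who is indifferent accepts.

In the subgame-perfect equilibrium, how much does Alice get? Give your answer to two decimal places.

Round 3 (Alice proposes): Bob gets 6 if talks fail, so Alice offers 6 and keeps 14.
Round 2 (Bob proposes): rejecting gives Alice an expected 0.85 × 14 + 0.15 × 5 = 12.65. Bob offers 12.65 and keeps 20 − 12.65 = 7.35.
Round 1 (Alice proposes): rejecting gives Bob an expected 0.85 × 7.35 + 0.15 × 6 = 7.1475; Alice offers that and keeps 12.8525.

12.85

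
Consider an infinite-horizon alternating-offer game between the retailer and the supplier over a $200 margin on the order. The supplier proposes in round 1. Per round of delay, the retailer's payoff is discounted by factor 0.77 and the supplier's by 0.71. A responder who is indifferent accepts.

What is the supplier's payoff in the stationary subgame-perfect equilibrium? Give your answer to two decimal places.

When the supplier proposes, the retailer accepts any offer worth at least 0.77 times what the retailer would get by proposing next round; and vice versa.
This gives x = 200 − 0.77y and y = 200 − 0.71x, where x and y are each side's share when it proposes.
Hence (1 − 0.77·0.71)x = 200(1 − 0.77), i.e. 0.4533·x = 46.
x ≈ 101.4780; the retailer's share is 200 − x ≈ 98.5220.

101.48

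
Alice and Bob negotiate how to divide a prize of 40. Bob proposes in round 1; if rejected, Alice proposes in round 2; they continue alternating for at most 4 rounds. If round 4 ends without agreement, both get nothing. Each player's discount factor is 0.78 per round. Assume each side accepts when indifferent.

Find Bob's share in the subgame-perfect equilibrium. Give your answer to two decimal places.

By backward induction:
Round 4 (Alice proposes): Bob will accept anything ≥ 0, so Alice offers 0 and keeps 40.
Round 3 (Bob proposes): Alice can get 40 next round, worth 0.78 × 40 = 31.2 now; Bob offers that and keeps 8.8.
Round 2 (Alice proposes): Bob can get 8.8 next round, worth 0.78 × 8.8 = 6.864 now; Alice offers that and keeps 33.136.
Round 1 (Bob proposes): Alice can get 33.136 next round, worth 0.78 × 33.136 = 25.84608 now; Bob offers that and keeps 14.15392.

14.15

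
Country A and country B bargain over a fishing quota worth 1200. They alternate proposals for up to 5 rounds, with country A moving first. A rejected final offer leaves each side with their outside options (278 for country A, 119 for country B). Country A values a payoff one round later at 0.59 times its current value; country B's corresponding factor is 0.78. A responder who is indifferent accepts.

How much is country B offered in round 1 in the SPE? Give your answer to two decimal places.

Round 5 (country A proposes): country B gets 119 if talks fail, so country A offers 119 and keeps 1081.
Round 4 (country B proposes): country A can get 1081 next round, worth 0.59 × 1081 = 637.79 now. Country B offers 637.79 and keeps 1200 − 637.79 = 562.21.
Round 3 (country A proposes): country B can get 562.21 next round, worth 0.78 × 562.21 = 438.5238 now; country A offers that and keeps 761.4762.
Round 2 (country B proposes): country A can get 761.4762 next round, worth 0.59 × 761.4762 = 449.270958 now, so country B offers 449.270958, keeping 750.729042.
Round 1 (country A proposes): country B can get 750.729042 next round, worth 0.78 × 750.729042 = 585.56865276 now; country A offers that and keeps 614.43134724.

585.57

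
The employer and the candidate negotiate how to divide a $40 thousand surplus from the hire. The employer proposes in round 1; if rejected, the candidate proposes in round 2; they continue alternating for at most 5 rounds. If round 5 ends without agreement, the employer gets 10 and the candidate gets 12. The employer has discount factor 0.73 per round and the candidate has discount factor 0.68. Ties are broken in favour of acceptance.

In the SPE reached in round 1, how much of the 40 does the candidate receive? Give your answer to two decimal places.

13.95

By backward induction:
Round 5 (the employer proposes): the candidate gets 12 if talks fail, so the employer offers 12 and keeps 28.
Round 4 (the candidate proposes): the employer can get 28 next round, worth 0.73 × 28 = 20.44 now. The candidate offers 20.44 and keeps 40 − 20.44 = 19.56.
Round 3 (the employer proposes): the candidate can get 19.56 next round, worth 0.68 × 19.56 = 13.3008 now, so the employer offers 13.3008, keeping 26.6992.
Round 2 (the candidate proposes): the employer can get 26.6992 next round, worth 0.73 × 26.6992 = 19.490416 now. The candidate offers 19.490416 and keeps 40 − 19.490416 = 20.509584.
Round 1 (the employer proposes): the candidate can get 20.509584 next round, worth 0.68 × 20.509584 = 13.94651712 now, so the employer offers 13.94651712, keeping 26.05348288.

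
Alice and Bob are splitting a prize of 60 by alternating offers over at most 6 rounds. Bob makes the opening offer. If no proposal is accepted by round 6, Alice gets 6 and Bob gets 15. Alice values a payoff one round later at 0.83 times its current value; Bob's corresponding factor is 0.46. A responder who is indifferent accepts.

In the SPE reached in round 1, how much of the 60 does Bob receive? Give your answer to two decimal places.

17.40

Round 6 (Alice proposes): Bob gets 15 if talks fail, so Alice offers 15 and keeps 45.
Round 5 (Bob proposes): Alice can get 45 next round, worth 0.83 × 45 = 37.35 now. Bob offers 37.35 and keeps 60 − 37.35 = 22.65.
Round 4 (Alice proposes): Bob can get 22.65 next round, worth 0.46 × 22.65 = 10.419 now. Alice offers 10.419 and keeps 60 − 10.419 = 49.581.
Round 3 (Bob proposes): Alice can get 49.581 next round, worth 0.83 × 49.581 = 41.15223 now; Bob offers that and keeps 18.84777.
Round 2 (Alice proposes): Bob can get 18.84777 next round, worth 0.46 × 18.84777 = 8.6699742 now. Alice offers 8.6699742 and keeps 60 − 8.6699742 = 51.3300258.
Round 1 (Bob proposes): Alice can get 51.3300258 next round, worth 0.83 × 51.3300258 = 42.603921414 now, so Bob offers 42.603921414, keeping 17.396078586.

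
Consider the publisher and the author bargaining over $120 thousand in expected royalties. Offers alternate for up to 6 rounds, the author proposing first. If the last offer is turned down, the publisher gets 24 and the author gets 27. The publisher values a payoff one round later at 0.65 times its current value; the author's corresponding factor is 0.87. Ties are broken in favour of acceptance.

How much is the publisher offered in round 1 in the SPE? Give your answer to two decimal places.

35.21

Round 6 (the publisher proposes): the author gets 27 if talks fail, so the publisher offers 27 and keeps 93.
Round 5 (the author proposes): the publisher can get 93 next round, worth 0.65 × 93 = 60.45 now. The author offers 60.45 and keeps 120 − 60.45 = 59.55.
Round 4 (the publisher proposes): the author can get 59.55 next round, worth 0.87 × 59.55 = 51.8085 now. The publisher offers 51.8085 and keeps 120 − 51.8085 = 68.1915.
Round 3 (the author proposes): the publisher can get 68.1915 next round, worth 0.65 × 68.1915 = 44.324475 now. The author offers 44.324475 and keeps 120 − 44.324475 = 75.675525.
Round 2 (the publisher proposes): the author can get 75.675525 next round, worth 0.87 × 75.675525 = 65.83770675 now, so the publisher offers 65.83770675, keeping 54.16229325.
Round 1 (the author proposes): the publisher can get 54.16229325 next round, worth 0.65 × 54.16229325 = 35.2054906125 now. The author offers 35.2054906125 and keeps 120 − 35.2054906125 = 84.7945093875.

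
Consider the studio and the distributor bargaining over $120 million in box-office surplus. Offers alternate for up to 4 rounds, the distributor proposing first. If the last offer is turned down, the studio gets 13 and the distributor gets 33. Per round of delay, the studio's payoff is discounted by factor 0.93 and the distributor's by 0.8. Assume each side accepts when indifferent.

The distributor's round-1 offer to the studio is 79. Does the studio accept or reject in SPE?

Reject

Round 4 (the studio proposes): the distributor gets 33 if talks fail, so the studio offers 33 and keeps 87.
Round 3 (the distributor proposes): the studio can get 87 next round, worth 0.93 × 87 = 80.91 now, so the distributor offers 80.91, keeping 39.09.
Round 2 (the studio proposes): the distributor can get 39.09 next round, worth 0.8 × 39.09 = 31.272 now, so the studio offers 31.272, keeping 88.728.
So by rejecting in round 1, the studio gets 88.728 next round, worth 0.93 × 88.728 = 82.51704 now.
Offer 79 < 82.51704, so the studio rejects.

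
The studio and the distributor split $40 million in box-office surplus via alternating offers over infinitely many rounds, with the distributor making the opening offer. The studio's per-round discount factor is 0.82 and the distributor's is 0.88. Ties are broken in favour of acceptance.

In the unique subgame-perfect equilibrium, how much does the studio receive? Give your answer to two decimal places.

14.14

In a stationary SPE each proposer offers the other exactly their discounted continuation value.
If the distributor keeps x when proposing and the studio keeps y when proposing, then x = 40 − 0.82y and y = 40 − 0.88x.
Solving: x = 40(1 − 0.82) / (1 − 0.88·0.82) = 7.2 / 0.2784 ≈ 25.8621.
The studio gets 40 − 25.8621 ≈ 14.1379.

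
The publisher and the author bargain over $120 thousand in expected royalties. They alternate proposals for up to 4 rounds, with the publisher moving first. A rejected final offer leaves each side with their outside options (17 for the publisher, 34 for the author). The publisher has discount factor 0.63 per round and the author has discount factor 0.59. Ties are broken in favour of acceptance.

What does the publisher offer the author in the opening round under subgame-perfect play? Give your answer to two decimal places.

48.78

By backward induction:
Round 4 (the author proposes): the publisher gets 17 if talks fail, so the author offers 17 and keeps 103.
Round 3 (the publisher proposes): the author can get 103 next round, worth 0.59 × 103 = 60.77 now, so the publisher offers 60.77, keeping 59.23.
Round 2 (the author proposes): the publisher can get 59.23 next round, worth 0.63 × 59.23 = 37.3149 now, so the author offers 37.3149, keeping 82.6851.
Round 1 (the publisher proposes): the author can get 82.6851 next round, worth 0.59 × 82.6851 = 48.784209 now. The publisher offers 48.784209 and keeps 120 − 48.784209 = 71.215791.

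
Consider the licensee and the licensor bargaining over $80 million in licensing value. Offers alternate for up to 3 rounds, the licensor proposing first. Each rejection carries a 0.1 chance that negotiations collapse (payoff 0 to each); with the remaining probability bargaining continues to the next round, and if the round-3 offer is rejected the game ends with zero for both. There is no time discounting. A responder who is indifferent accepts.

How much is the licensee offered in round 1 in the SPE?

7.2

Round 3 (the licensor proposes): rejection yields 0 for the licensee; the licensor offers 0 and keeps 80.
Round 2 (the licensee proposes): rejecting gives the licensor an expected 0.9 × 80 = 72; the licensee offers that and keeps 8.
Round 1 (the licensor proposes): rejecting gives the licensee an expected 0.9 × 8 = 7.2, so the licensor offers 7.2, keeping 72.8.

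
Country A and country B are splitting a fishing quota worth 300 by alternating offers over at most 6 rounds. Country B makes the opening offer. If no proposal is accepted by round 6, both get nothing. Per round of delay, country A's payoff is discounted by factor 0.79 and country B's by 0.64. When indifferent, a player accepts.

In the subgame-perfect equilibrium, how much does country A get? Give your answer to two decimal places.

189.04

Round 6 (country A proposes): rejection yields 0 for country B; country A offers 0 and keeps 300.
Round 5 (country B proposes): country A can get 300 next round, worth 0.79 × 300 = 237 now; country B offers that and keeps 63.
Round 4 (country A proposes): country B can get 63 next round, worth 0.64 × 63 = 40.32 now, so country A offers 40.32, keeping 259.68.
Round 3 (country B proposes): country A can get 259.68 next round, worth 0.79 × 259.68 = 205.1472 now, so country B offers 205.1472, keeping 94.8528.
Round 2 (country A proposes): country B can get 94.8528 next round, worth 0.64 × 94.8528 = 60.705792 now; country A offers that and keeps 239.294208.
Round 1 (country B proposes): country A can get 239.294208 next round, worth 0.79 × 239.294208 = 189.04242432 now, so country B offers 189.04242432, keeping 110.95757568.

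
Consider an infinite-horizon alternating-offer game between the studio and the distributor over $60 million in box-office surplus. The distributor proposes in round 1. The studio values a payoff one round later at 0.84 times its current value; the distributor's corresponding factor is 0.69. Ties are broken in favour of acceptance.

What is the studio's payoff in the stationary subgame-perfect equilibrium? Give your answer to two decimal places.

In a stationary SPE each proposer offers the other exactly their discounted continuation value.
If the distributor keeps x when proposing and the studio keeps y when proposing, then x = 60 − 0.84y and y = 60 − 0.69x.
Solving: x = 60(1 − 0.84) / (1 − 0.69·0.84) = 9.6 / 0.4204 ≈ 22.8354.
The studio gets 60 − 22.8354 ≈ 37.1646.

37.16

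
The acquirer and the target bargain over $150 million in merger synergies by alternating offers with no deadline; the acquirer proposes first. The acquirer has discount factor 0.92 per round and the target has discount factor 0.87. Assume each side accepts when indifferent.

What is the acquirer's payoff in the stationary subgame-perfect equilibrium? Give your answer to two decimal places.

Let x be the acquirer's share when the acquirer proposes and y be the target's share when the target proposes.
The target accepts iff offered ≥ 0.87·y, so x = 150 − 0.87y. Symmetrically y = 150 − 0.92x.
Substituting: x = 150 − 0.87(150 − 0.92x), giving x(1 − 0.92·0.87) = 150(1 − 0.87).
So x = 150 × 0.13 / 0.1996 ≈ 97.6954, and the target receives 150 − x ≈ 52.3046.

97.70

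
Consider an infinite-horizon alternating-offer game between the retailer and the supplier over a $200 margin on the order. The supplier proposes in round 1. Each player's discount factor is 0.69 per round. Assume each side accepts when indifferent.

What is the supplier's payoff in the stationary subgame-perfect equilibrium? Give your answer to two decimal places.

In a stationary SPE each proposer offers the other exactly their discounted continuation value.
If the supplier keeps x when proposing and the retailer keeps y when proposing, then x = 200 − 0.69y and y = 200 − 0.69x.
Solving: x = 200(1 − 0.69) / (1 − 0.69·0.69) = 62 / 0.5239 ≈ 118.3432.
The retailer gets 200 − 118.3432 ≈ 81.6568.

118.34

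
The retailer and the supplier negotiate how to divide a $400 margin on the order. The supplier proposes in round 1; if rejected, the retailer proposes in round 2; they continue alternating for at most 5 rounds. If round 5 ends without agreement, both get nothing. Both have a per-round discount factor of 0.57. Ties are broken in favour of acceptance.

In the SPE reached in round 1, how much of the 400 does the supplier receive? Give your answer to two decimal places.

Round 5 (the supplier proposes): the retailer will accept anything ≥ 0, so the supplier offers 0 and keeps 400.
Round 4 (the retailer proposes): the supplier can get 400 next round, worth 0.57 × 400 = 228 now. The retailer offers 228 and keeps 400 − 228 = 172.
Round 3 (the supplier proposes): the retailer can get 172 next round, worth 0.57 × 172 = 98.04 now, so the supplier offers 98.04, keeping 301.96.
Round 2 (the retailer proposes): the supplier can get 301.96 next round, worth 0.57 × 301.96 = 172.1172 now. The retailer offers 172.1172 and keeps 400 − 172.1172 = 227.8828.
Round 1 (the supplier proposes): the retailer can get 227.8828 next round, worth 0.57 × 227.8828 = 129.893196 now; the supplier offers that and keeps 270.106804.

270.11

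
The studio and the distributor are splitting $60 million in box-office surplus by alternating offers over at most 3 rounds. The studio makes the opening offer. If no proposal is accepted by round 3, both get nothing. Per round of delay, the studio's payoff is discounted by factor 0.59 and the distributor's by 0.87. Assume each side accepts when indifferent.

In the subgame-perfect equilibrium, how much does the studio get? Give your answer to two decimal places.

38.60

By backward induction:
Round 3 (the studio proposes): the distributor will accept anything ≥ 0, so the studio offers 0 and keeps 60.
Round 2 (the distributor proposes): the studio can get 60 next round, worth 0.59 × 60 = 35.4 now. The distributor offers 35.4 and keeps 60 − 35.4 = 24.6.
Round 1 (the studio proposes): the distributor can get 24.6 next round, worth 0.87 × 24.6 = 21.402 now; the studio offers that and keeps 38.598.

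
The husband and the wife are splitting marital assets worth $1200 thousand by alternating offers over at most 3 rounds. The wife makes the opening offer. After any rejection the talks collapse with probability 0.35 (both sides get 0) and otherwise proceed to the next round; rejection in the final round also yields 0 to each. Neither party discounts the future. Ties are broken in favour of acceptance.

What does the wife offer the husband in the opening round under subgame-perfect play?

273

Round 3 (the wife proposes): the husband will accept anything ≥ 0, so the wife offers 0 and keeps 1200.
Round 2 (the husband proposes): rejecting gives the wife an expected 0.65 × 1200 = 780; the husband offers that and keeps 420.
Round 1 (the wife proposes): rejecting gives the husband an expected 0.65 × 420 = 273, so the wife offers 273, keeping 927.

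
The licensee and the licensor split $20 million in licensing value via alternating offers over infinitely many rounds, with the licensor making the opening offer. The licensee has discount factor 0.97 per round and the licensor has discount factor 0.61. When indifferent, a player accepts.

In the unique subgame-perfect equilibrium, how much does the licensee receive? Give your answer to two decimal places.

18.53

In a stationary SPE each proposer offers the other exactly their discounted continuation value.
If the licensor keeps x when proposing and the licensee keeps y when proposing, then x = 20 − 0.97y and y = 20 − 0.61x.
Solving: x = 20(1 − 0.97) / (1 − 0.61·0.97) = 0.6 / 0.4083 ≈ 1.4695.
The licensee gets 20 − 1.4695 ≈ 18.5305.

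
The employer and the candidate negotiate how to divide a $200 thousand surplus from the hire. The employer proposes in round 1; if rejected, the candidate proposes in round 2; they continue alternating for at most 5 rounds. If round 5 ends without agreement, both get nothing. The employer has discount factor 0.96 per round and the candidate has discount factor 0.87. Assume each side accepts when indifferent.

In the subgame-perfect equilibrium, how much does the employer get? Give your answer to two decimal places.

Solve by backward induction from round 5.
Round 5 (the employer proposes): rejection yields 0 for the candidate; the employer offers 0 and keeps 200.
Round 4 (the candidate proposes): the employer can get 200 next round, worth 0.96 × 200 = 192 now, so the candidate offers 192, keeping 8.
Round 3 (the employer proposes): the candidate can get 8 next round, worth 0.87 × 8 = 6.96 now; the employer offers that and keeps 193.04.
Round 2 (the candidate proposes): the employer can get 193.04 next round, worth 0.96 × 193.04 = 185.3184 now; the candidate offers that and keeps 14.6816.
Round 1 (the employer proposes): the candidate can get 14.6816 next round, worth 0.87 × 14.6816 = 12.772992 now; the employer offers that and keeps 187.227008.

187.23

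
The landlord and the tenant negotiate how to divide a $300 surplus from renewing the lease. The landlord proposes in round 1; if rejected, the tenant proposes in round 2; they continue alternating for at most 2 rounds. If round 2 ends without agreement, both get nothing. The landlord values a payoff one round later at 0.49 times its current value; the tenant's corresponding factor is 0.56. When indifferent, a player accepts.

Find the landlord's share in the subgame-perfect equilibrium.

132

Round 2 (the tenant proposes): rejection yields 0 for the landlord; the tenant offers 0 and keeps 300.
Round 1 (the landlord proposes): the tenant can get 300 next round, worth 0.56 × 300 = 168 now, so the landlord offers 168, keeping 132.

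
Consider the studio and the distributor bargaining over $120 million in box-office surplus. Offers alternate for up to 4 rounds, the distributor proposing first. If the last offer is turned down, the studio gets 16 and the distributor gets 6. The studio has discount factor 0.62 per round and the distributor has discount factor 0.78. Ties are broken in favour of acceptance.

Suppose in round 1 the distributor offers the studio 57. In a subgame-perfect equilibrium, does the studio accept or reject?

Round 4 (the studio proposes): the distributor gets 6 if talks fail, so the studio offers 6 and keeps 114.
Round 3 (the distributor proposes): the studio can get 114 next round, worth 0.62 × 114 = 70.68 now. The distributor offers 70.68 and keeps 120 − 70.68 = 49.32.
Round 2 (the studio proposes): the distributor can get 49.32 next round, worth 0.78 × 49.32 = 38.4696 now. The studio offers 38.4696 and keeps 120 − 38.4696 = 81.5304.
So by rejecting in round 1, the studio gets 81.5304 next round, worth 0.62 × 81.5304 = 50.548848 now.
Offer 57 ≥ 50.548848, so the studio accepts.

Accept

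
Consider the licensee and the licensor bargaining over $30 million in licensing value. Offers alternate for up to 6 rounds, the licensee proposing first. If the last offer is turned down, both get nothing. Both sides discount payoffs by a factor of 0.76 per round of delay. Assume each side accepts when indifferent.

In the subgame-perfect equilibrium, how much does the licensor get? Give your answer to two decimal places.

Round 6 (the licensor proposes): rejection yields 0 for the licensee; the licensor offers 0 and keeps 30.
Round 5 (the licensee proposes): the licensor can get 30 next round, worth 0.76 × 30 = 22.8 now. The licensee offers 22.8 and keeps 30 − 22.8 = 7.2.
Round 4 (the licensor proposes): the licensee can get 7.2 next round, worth 0.76 × 7.2 = 5.472 now, so the licensor offers 5.472, keeping 24.528.
Round 3 (the licensee proposes): the licensor can get 24.528 next round, worth 0.76 × 24.528 = 18.64128 now; the licensee offers that and keeps 11.35872.
Round 2 (the licensor proposes): the licensee can get 11.35872 next round, worth 0.76 × 11.35872 = 8.6326272 now. The licensor offers 8.6326272 and keeps 30 − 8.6326272 = 21.3673728.
Round 1 (the licensee proposes): the licensor can get 21.3673728 next round, worth 0.76 × 21.3673728 = 16.239203328 now; the licensee offers that and keeps 13.760796672.

16.24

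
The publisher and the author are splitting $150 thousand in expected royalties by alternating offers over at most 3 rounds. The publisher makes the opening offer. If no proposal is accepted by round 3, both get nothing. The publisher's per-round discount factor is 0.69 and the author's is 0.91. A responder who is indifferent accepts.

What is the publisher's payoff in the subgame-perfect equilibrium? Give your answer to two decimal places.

Round 3 (the publisher proposes): rejection yields 0 for the author; the publisher offers 0 and keeps 150.
Round 2 (the author proposes): the publisher can get 150 next round, worth 0.69 × 150 = 103.5 now; the author offers that and keeps 46.5.
Round 1 (the publisher proposes): the author can get 46.5 next round, worth 0.91 × 46.5 = 42.315 now; the publisher offers that and keeps 107.685.

107.69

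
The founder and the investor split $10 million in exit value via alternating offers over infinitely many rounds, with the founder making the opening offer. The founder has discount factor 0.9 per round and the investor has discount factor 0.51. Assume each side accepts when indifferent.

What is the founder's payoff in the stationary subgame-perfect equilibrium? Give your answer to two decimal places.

Let x be the founder's share when the founder proposes and y be the investor's share when the investor proposes.
The investor accepts iff offered ≥ 0.51·y, so x = 10 − 0.51y. Symmetrically y = 10 − 0.9x.
Substituting: x = 10 − 0.51(10 − 0.9x), giving x(1 − 0.9·0.51) = 10(1 − 0.51).
So x = 10 × 0.49 / 0.541 ≈ 9.0573, and the investor receives 10 − x ≈ 0.9427.

9.06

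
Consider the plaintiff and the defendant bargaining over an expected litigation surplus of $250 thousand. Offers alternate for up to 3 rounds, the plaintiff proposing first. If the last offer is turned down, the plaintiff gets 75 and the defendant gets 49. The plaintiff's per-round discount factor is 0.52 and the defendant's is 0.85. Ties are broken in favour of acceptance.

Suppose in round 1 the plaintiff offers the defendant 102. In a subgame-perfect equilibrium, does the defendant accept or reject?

Round 3 (the plaintiff proposes): the defendant gets 49 if talks fail, so the plaintiff offers 49 and keeps 201.
Round 2 (the defendant proposes): the plaintiff can get 201 next round, worth 0.52 × 201 = 104.52 now, so the defendant offers 104.52, keeping 145.48.
So by rejecting in round 1, the defendant gets 145.48 next round, worth 0.85 × 145.48 = 123.658 now.
Offer 102 < 123.658, so the defendant rejects.

Reject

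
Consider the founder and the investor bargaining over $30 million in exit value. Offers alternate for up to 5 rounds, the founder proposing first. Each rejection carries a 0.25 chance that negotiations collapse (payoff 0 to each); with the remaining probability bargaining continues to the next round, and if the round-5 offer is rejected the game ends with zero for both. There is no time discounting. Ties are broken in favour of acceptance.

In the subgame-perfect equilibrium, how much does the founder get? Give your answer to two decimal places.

By backward induction:
Round 5 (the founder proposes): the investor will accept anything ≥ 0, so the founder offers 0 and keeps 30.
Round 4 (the investor proposes): rejecting gives the founder an expected 0.75 × 30 = 22.5; the investor offers that and keeps 7.5.
Round 3 (the founder proposes): rejecting gives the investor an expected 0.75 × 7.5 = 5.625. The founder offers 5.625 and keeps 30 − 5.625 = 24.375.
Round 2 (the investor proposes): rejecting gives the founder an expected 0.75 × 24.375 = 18.28125, so the investor offers 18.28125, keeping 11.71875.
Round 1 (the founder proposes): rejecting gives the investor an expected 0.75 × 11.71875 = 8.7890625; the founder offers that and keeps 21.2109375.

21.21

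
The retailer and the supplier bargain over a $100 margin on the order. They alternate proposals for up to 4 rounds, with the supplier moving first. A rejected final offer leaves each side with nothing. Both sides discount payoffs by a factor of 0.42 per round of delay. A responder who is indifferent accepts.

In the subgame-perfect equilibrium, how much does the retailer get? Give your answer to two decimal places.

Round 4 (the retailer proposes): the supplier will accept anything ≥ 0, so the retailer offers 0 and keeps 100.
Round 3 (the supplier proposes): the retailer can get 100 next round, worth 0.42 × 100 = 42 now, so the supplier offers 42, keeping 58.
Round 2 (the retailer proposes): the supplier can get 58 next round, worth 0.42 × 58 = 24.36 now; the retailer offers that and keeps 75.64.
Round 1 (the supplier proposes): the retailer can get 75.64 next round, worth 0.42 × 75.64 = 31.7688 now; the supplier offers that and keeps 68.2312.

31.77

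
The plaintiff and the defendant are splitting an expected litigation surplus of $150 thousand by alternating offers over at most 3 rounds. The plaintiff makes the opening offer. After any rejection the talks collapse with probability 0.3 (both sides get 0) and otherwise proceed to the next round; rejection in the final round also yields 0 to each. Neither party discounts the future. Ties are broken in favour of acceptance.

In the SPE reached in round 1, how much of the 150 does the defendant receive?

Round 3 (the plaintiff proposes): rejection yields 0 for the defendant; the plaintiff offers 0 and keeps 150.
Round 2 (the defendant proposes): rejecting gives the plaintiff an expected 0.7 × 150 = 105; the defendant offers that and keeps 45.
Round 1 (the plaintiff proposes): rejecting gives the defendant an expected 0.7 × 45 = 31.5. The plaintiff offers 31.5 and keeps 150 − 31.5 = 118.5.

31.5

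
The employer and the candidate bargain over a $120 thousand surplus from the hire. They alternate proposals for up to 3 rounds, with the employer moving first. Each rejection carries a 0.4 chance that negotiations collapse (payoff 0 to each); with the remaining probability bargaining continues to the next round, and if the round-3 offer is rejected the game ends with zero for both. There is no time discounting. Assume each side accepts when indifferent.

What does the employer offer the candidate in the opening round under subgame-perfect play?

Round 3 (the employer proposes): rejection yields 0 for the candidate; the employer offers 0 and keeps 120.
Round 2 (the candidate proposes): rejecting gives the employer an expected 0.6 × 120 = 72; the candidate offers that and keeps 48.
Round 1 (the employer proposes): rejecting gives the candidate an expected 0.6 × 48 = 28.8, so the employer offers 28.8, keeping 91.2.

28.8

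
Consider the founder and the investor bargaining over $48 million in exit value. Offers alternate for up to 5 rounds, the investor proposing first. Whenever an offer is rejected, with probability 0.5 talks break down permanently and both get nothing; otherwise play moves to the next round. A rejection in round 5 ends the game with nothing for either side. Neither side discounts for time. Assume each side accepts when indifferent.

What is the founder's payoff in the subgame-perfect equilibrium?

Round 5 (the investor proposes): rejection yields 0 for the founder; the investor offers 0 and keeps 48.
Round 4 (the founder proposes): rejecting gives the investor an expected 0.5 × 48 = 24, so the founder offers 24, keeping 24.
Round 3 (the investor proposes): rejecting gives the founder an expected 0.5 × 24 = 12, so the investor offers 12, keeping 36.
Round 2 (the founder proposes): rejecting gives the investor an expected 0.5 × 36 = 18. The founder offers 18 and keeps 48 − 18 = 30.
Round 1 (the investor proposes): rejecting gives the founder an expected 0.5 × 30 = 15; the investor offers that and keeps 33.

15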